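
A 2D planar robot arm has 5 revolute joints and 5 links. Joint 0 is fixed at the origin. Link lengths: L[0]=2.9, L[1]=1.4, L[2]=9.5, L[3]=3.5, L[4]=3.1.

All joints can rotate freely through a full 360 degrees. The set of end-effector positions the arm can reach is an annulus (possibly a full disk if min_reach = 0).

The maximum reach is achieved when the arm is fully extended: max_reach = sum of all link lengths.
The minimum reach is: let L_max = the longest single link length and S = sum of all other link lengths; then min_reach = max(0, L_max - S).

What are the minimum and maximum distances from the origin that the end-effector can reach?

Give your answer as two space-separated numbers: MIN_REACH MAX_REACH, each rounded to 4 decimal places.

Answer: 0.0000 20.4000

Derivation:
Link lengths: [2.9, 1.4, 9.5, 3.5, 3.1]
max_reach = 2.9 + 1.4 + 9.5 + 3.5 + 3.1 = 20.4
L_max = max([2.9, 1.4, 9.5, 3.5, 3.1]) = 9.5
S (sum of others) = 20.4 - 9.5 = 10.9
min_reach = max(0, 9.5 - 10.9) = max(0, -1.4) = 0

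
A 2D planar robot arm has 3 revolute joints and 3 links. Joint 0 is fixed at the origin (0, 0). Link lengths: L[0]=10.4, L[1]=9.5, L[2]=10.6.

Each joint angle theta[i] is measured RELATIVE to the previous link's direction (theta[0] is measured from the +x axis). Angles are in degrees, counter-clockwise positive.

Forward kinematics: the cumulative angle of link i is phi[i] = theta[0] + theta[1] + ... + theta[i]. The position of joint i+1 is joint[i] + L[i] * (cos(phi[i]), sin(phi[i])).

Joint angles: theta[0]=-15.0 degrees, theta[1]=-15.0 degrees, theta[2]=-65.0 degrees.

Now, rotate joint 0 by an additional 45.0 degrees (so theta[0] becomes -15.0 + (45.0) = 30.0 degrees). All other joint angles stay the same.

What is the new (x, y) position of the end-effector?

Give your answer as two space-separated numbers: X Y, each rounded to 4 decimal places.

joint[0] = (0.0000, 0.0000)  (base)
link 0: phi[0] = 30 = 30 deg
  cos(30 deg) = 0.8660, sin(30 deg) = 0.5000
  joint[1] = (0.0000, 0.0000) + 10.4 * (0.8660, 0.5000) = (0.0000 + 9.0067, 0.0000 + 5.2000) = (9.0067, 5.2000)
link 1: phi[1] = 30 + -15 = 15 deg
  cos(15 deg) = 0.9659, sin(15 deg) = 0.2588
  joint[2] = (9.0067, 5.2000) + 9.5 * (0.9659, 0.2588) = (9.0067 + 9.1763, 5.2000 + 2.4588) = (18.1830, 7.6588)
link 2: phi[2] = 30 + -15 + -65 = -50 deg
  cos(-50 deg) = 0.6428, sin(-50 deg) = -0.7660
  joint[3] = (18.1830, 7.6588) + 10.6 * (0.6428, -0.7660) = (18.1830 + 6.8135, 7.6588 + -8.1201) = (24.9965, -0.4613)
End effector: (24.9965, -0.4613)

Answer: 24.9965 -0.4613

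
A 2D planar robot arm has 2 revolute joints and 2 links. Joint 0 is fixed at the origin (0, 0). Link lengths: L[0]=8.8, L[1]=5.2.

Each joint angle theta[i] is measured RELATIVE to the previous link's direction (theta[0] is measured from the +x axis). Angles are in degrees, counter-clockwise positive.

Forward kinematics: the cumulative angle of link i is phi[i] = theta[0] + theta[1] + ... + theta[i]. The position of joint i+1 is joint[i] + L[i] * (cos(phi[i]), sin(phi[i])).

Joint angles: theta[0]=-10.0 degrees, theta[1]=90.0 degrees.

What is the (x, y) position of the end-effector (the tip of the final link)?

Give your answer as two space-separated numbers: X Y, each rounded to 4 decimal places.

joint[0] = (0.0000, 0.0000)  (base)
link 0: phi[0] = -10 = -10 deg
  cos(-10 deg) = 0.9848, sin(-10 deg) = -0.1736
  joint[1] = (0.0000, 0.0000) + 8.8 * (0.9848, -0.1736) = (0.0000 + 8.6663, 0.0000 + -1.5281) = (8.6663, -1.5281)
link 1: phi[1] = -10 + 90 = 80 deg
  cos(80 deg) = 0.1736, sin(80 deg) = 0.9848
  joint[2] = (8.6663, -1.5281) + 5.2 * (0.1736, 0.9848) = (8.6663 + 0.9030, -1.5281 + 5.1210) = (9.5693, 3.5929)
End effector: (9.5693, 3.5929)

Answer: 9.5693 3.5929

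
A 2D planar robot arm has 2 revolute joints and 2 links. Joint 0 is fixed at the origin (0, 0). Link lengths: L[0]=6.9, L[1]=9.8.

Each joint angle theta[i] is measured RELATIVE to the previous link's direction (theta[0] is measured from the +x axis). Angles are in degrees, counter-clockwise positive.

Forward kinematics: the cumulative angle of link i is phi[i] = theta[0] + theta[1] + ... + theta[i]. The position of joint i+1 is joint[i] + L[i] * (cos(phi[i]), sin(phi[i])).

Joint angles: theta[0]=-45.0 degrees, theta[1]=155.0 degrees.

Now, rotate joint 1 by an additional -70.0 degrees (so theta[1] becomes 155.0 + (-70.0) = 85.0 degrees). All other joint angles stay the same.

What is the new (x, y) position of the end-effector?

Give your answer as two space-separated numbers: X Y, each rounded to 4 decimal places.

joint[0] = (0.0000, 0.0000)  (base)
link 0: phi[0] = -45 = -45 deg
  cos(-45 deg) = 0.7071, sin(-45 deg) = -0.7071
  joint[1] = (0.0000, 0.0000) + 6.9 * (0.7071, -0.7071) = (0.0000 + 4.8790, 0.0000 + -4.8790) = (4.8790, -4.8790)
link 1: phi[1] = -45 + 85 = 40 deg
  cos(40 deg) = 0.7660, sin(40 deg) = 0.6428
  joint[2] = (4.8790, -4.8790) + 9.8 * (0.7660, 0.6428) = (4.8790 + 7.5072, -4.8790 + 6.2993) = (12.3863, 1.4203)
End effector: (12.3863, 1.4203)

Answer: 12.3863 1.4203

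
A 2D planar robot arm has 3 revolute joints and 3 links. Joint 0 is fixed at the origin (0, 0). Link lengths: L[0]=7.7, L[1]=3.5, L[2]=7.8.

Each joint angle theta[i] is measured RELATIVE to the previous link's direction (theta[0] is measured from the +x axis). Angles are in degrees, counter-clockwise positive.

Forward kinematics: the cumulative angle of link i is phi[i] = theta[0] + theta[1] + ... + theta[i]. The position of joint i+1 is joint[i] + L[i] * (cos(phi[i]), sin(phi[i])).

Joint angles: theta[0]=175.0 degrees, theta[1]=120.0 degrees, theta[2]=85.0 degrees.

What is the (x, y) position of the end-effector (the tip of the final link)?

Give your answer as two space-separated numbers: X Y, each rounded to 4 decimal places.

joint[0] = (0.0000, 0.0000)  (base)
link 0: phi[0] = 175 = 175 deg
  cos(175 deg) = -0.9962, sin(175 deg) = 0.0872
  joint[1] = (0.0000, 0.0000) + 7.7 * (-0.9962, 0.0872) = (0.0000 + -7.6707, 0.0000 + 0.6711) = (-7.6707, 0.6711)
link 1: phi[1] = 175 + 120 = 295 deg
  cos(295 deg) = 0.4226, sin(295 deg) = -0.9063
  joint[2] = (-7.6707, 0.6711) + 3.5 * (0.4226, -0.9063) = (-7.6707 + 1.4792, 0.6711 + -3.1721) = (-6.1915, -2.5010)
link 2: phi[2] = 175 + 120 + 85 = 380 deg
  cos(380 deg) = 0.9397, sin(380 deg) = 0.3420
  joint[3] = (-6.1915, -2.5010) + 7.8 * (0.9397, 0.3420) = (-6.1915 + 7.3296, -2.5010 + 2.6678) = (1.1381, 0.1668)
End effector: (1.1381, 0.1668)

Answer: 1.1381 0.1668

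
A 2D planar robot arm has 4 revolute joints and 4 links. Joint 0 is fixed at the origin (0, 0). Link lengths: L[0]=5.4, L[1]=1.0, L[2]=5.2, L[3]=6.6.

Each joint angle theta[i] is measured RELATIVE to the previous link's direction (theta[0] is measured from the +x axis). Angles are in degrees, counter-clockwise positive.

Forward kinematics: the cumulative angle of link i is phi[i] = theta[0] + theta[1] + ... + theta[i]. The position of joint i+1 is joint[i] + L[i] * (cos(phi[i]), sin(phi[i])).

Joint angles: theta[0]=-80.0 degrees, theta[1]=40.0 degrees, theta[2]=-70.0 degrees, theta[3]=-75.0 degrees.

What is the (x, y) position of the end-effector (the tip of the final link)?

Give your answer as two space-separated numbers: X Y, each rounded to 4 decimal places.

joint[0] = (0.0000, 0.0000)  (base)
link 0: phi[0] = -80 = -80 deg
  cos(-80 deg) = 0.1736, sin(-80 deg) = -0.9848
  joint[1] = (0.0000, 0.0000) + 5.4 * (0.1736, -0.9848) = (0.0000 + 0.9377, 0.0000 + -5.3180) = (0.9377, -5.3180)
link 1: phi[1] = -80 + 40 = -40 deg
  cos(-40 deg) = 0.7660, sin(-40 deg) = -0.6428
  joint[2] = (0.9377, -5.3180) + 1 * (0.7660, -0.6428) = (0.9377 + 0.7660, -5.3180 + -0.6428) = (1.7037, -5.9607)
link 2: phi[2] = -80 + 40 + -70 = -110 deg
  cos(-110 deg) = -0.3420, sin(-110 deg) = -0.9397
  joint[3] = (1.7037, -5.9607) + 5.2 * (-0.3420, -0.9397) = (1.7037 + -1.7785, -5.9607 + -4.8864) = (-0.0748, -10.8472)
link 3: phi[3] = -80 + 40 + -70 + -75 = -185 deg
  cos(-185 deg) = -0.9962, sin(-185 deg) = 0.0872
  joint[4] = (-0.0748, -10.8472) + 6.6 * (-0.9962, 0.0872) = (-0.0748 + -6.5749, -10.8472 + 0.5752) = (-6.6496, -10.2719)
End effector: (-6.6496, -10.2719)

Answer: -6.6496 -10.2719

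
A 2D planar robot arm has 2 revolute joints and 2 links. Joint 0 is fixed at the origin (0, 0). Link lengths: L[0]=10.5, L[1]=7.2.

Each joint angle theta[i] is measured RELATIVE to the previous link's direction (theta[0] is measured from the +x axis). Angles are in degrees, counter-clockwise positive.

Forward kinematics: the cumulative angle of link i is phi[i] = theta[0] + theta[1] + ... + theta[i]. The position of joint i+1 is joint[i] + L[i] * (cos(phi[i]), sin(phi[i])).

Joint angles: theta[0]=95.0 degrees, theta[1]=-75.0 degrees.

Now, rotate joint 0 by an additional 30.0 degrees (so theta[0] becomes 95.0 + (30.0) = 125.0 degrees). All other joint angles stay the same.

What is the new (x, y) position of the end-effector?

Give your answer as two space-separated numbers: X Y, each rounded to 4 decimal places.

joint[0] = (0.0000, 0.0000)  (base)
link 0: phi[0] = 125 = 125 deg
  cos(125 deg) = -0.5736, sin(125 deg) = 0.8192
  joint[1] = (0.0000, 0.0000) + 10.5 * (-0.5736, 0.8192) = (0.0000 + -6.0226, 0.0000 + 8.6011) = (-6.0226, 8.6011)
link 1: phi[1] = 125 + -75 = 50 deg
  cos(50 deg) = 0.6428, sin(50 deg) = 0.7660
  joint[2] = (-6.0226, 8.6011) + 7.2 * (0.6428, 0.7660) = (-6.0226 + 4.6281, 8.6011 + 5.5155) = (-1.3945, 14.1166)
End effector: (-1.3945, 14.1166)

Answer: -1.3945 14.1166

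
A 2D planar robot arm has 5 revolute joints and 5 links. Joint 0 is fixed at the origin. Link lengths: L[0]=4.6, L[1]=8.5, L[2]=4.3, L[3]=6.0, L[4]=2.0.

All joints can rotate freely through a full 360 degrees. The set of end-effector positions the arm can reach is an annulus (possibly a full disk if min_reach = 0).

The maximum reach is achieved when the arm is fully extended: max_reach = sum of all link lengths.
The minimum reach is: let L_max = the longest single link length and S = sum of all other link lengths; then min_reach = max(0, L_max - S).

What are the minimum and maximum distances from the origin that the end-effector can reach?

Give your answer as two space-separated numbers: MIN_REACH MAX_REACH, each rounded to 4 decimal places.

Link lengths: [4.6, 8.5, 4.3, 6.0, 2.0]
max_reach = 4.6 + 8.5 + 4.3 + 6 + 2 = 25.4
L_max = max([4.6, 8.5, 4.3, 6.0, 2.0]) = 8.5
S (sum of others) = 25.4 - 8.5 = 16.9
min_reach = max(0, 8.5 - 16.9) = max(0, -8.4) = 0

Answer: 0.0000 25.4000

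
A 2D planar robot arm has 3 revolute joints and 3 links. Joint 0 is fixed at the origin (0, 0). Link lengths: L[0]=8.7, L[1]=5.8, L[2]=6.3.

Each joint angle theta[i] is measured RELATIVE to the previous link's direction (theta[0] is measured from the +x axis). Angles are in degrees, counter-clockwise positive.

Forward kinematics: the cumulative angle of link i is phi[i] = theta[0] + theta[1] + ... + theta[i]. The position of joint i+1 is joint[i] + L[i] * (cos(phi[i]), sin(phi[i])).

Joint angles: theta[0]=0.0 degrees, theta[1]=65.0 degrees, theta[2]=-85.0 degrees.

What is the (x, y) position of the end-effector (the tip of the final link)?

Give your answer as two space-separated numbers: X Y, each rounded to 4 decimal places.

joint[0] = (0.0000, 0.0000)  (base)
link 0: phi[0] = 0 = 0 deg
  cos(0 deg) = 1.0000, sin(0 deg) = 0.0000
  joint[1] = (0.0000, 0.0000) + 8.7 * (1.0000, 0.0000) = (0.0000 + 8.7000, 0.0000 + 0.0000) = (8.7000, 0.0000)
link 1: phi[1] = 0 + 65 = 65 deg
  cos(65 deg) = 0.4226, sin(65 deg) = 0.9063
  joint[2] = (8.7000, 0.0000) + 5.8 * (0.4226, 0.9063) = (8.7000 + 2.4512, 0.0000 + 5.2566) = (11.1512, 5.2566)
link 2: phi[2] = 0 + 65 + -85 = -20 deg
  cos(-20 deg) = 0.9397, sin(-20 deg) = -0.3420
  joint[3] = (11.1512, 5.2566) + 6.3 * (0.9397, -0.3420) = (11.1512 + 5.9201, 5.2566 + -2.1547) = (17.0712, 3.1019)
End effector: (17.0712, 3.1019)

Answer: 17.0712 3.1019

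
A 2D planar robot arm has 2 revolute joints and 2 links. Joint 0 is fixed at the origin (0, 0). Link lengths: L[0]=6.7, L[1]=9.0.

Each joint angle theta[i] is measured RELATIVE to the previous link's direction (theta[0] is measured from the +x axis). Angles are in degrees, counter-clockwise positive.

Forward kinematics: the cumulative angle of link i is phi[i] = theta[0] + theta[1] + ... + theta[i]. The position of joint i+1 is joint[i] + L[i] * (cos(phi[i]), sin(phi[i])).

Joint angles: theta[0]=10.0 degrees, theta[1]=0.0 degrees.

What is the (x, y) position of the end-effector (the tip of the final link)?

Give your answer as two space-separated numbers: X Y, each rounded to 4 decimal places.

Answer: 15.4615 2.7263

Derivation:
joint[0] = (0.0000, 0.0000)  (base)
link 0: phi[0] = 10 = 10 deg
  cos(10 deg) = 0.9848, sin(10 deg) = 0.1736
  joint[1] = (0.0000, 0.0000) + 6.7 * (0.9848, 0.1736) = (0.0000 + 6.5982, 0.0000 + 1.1634) = (6.5982, 1.1634)
link 1: phi[1] = 10 + 0 = 10 deg
  cos(10 deg) = 0.9848, sin(10 deg) = 0.1736
  joint[2] = (6.5982, 1.1634) + 9 * (0.9848, 0.1736) = (6.5982 + 8.8633, 1.1634 + 1.5628) = (15.4615, 2.7263)
End effector: (15.4615, 2.7263)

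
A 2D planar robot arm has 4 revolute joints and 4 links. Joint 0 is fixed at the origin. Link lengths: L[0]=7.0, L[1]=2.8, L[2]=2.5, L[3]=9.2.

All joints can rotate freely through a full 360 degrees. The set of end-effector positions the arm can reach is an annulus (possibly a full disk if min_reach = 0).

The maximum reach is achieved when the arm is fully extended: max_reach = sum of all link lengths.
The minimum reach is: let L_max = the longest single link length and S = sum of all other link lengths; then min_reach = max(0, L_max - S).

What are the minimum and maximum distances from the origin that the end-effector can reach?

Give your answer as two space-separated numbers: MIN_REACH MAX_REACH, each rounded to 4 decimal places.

Link lengths: [7.0, 2.8, 2.5, 9.2]
max_reach = 7 + 2.8 + 2.5 + 9.2 = 21.5
L_max = max([7.0, 2.8, 2.5, 9.2]) = 9.2
S (sum of others) = 21.5 - 9.2 = 12.3
min_reach = max(0, 9.2 - 12.3) = max(0, -3.1) = 0

Answer: 0.0000 21.5000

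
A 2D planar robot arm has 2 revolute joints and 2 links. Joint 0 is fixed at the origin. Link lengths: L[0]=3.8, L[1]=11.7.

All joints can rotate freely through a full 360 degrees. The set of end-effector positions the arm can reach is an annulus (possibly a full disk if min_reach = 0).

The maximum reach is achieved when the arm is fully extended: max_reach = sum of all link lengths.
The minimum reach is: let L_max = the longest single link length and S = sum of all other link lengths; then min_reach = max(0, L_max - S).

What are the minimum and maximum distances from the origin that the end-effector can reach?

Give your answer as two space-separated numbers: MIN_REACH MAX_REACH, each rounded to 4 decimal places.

Link lengths: [3.8, 11.7]
max_reach = 3.8 + 11.7 = 15.5
L_max = max([3.8, 11.7]) = 11.7
S (sum of others) = 15.5 - 11.7 = 3.8
min_reach = max(0, 11.7 - 3.8) = max(0, 7.9) = 7.9

Answer: 7.9000 15.5000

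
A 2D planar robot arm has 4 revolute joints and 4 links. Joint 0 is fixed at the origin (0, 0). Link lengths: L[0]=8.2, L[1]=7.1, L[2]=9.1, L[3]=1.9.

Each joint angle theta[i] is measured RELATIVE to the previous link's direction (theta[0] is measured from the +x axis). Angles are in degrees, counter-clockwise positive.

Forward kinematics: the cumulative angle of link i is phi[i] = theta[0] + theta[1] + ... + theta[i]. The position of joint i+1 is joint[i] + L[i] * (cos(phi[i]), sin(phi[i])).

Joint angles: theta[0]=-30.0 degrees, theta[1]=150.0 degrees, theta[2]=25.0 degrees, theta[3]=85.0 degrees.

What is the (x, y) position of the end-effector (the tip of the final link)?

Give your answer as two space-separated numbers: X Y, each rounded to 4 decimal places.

Answer: -5.1242 5.8128

Derivation:
joint[0] = (0.0000, 0.0000)  (base)
link 0: phi[0] = -30 = -30 deg
  cos(-30 deg) = 0.8660, sin(-30 deg) = -0.5000
  joint[1] = (0.0000, 0.0000) + 8.2 * (0.8660, -0.5000) = (0.0000 + 7.1014, 0.0000 + -4.1000) = (7.1014, -4.1000)
link 1: phi[1] = -30 + 150 = 120 deg
  cos(120 deg) = -0.5000, sin(120 deg) = 0.8660
  joint[2] = (7.1014, -4.1000) + 7.1 * (-0.5000, 0.8660) = (7.1014 + -3.5500, -4.1000 + 6.1488) = (3.5514, 2.0488)
link 2: phi[2] = -30 + 150 + 25 = 145 deg
  cos(145 deg) = -0.8192, sin(145 deg) = 0.5736
  joint[3] = (3.5514, 2.0488) + 9.1 * (-0.8192, 0.5736) = (3.5514 + -7.4543, 2.0488 + 5.2195) = (-3.9029, 7.2683)
link 3: phi[3] = -30 + 150 + 25 + 85 = 230 deg
  cos(230 deg) = -0.6428, sin(230 deg) = -0.7660
  joint[4] = (-3.9029, 7.2683) + 1.9 * (-0.6428, -0.7660) = (-3.9029 + -1.2213, 7.2683 + -1.4555) = (-5.1242, 5.8128)
End effector: (-5.1242, 5.8128)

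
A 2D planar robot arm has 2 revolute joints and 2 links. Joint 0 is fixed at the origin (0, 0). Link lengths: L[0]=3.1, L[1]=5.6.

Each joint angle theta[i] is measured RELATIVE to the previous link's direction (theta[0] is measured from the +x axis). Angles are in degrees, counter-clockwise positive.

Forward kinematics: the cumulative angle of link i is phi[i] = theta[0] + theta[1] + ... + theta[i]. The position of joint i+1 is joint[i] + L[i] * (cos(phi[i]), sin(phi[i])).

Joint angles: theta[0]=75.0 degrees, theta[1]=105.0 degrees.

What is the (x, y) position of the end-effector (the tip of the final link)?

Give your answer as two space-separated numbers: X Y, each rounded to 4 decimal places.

Answer: -4.7977 2.9944

Derivation:
joint[0] = (0.0000, 0.0000)  (base)
link 0: phi[0] = 75 = 75 deg
  cos(75 deg) = 0.2588, sin(75 deg) = 0.9659
  joint[1] = (0.0000, 0.0000) + 3.1 * (0.2588, 0.9659) = (0.0000 + 0.8023, 0.0000 + 2.9944) = (0.8023, 2.9944)
link 1: phi[1] = 75 + 105 = 180 deg
  cos(180 deg) = -1.0000, sin(180 deg) = 0.0000
  joint[2] = (0.8023, 2.9944) + 5.6 * (-1.0000, 0.0000) = (0.8023 + -5.6000, 2.9944 + 0.0000) = (-4.7977, 2.9944)
End effector: (-4.7977, 2.9944)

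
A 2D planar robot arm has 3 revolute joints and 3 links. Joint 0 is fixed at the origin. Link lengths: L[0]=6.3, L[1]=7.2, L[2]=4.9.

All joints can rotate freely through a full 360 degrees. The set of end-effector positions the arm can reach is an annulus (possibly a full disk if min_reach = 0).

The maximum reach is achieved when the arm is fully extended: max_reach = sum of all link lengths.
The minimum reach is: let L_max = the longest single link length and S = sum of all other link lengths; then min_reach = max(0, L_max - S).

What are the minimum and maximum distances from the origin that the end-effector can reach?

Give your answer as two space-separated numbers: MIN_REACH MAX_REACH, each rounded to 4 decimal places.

Answer: 0.0000 18.4000

Derivation:
Link lengths: [6.3, 7.2, 4.9]
max_reach = 6.3 + 7.2 + 4.9 = 18.4
L_max = max([6.3, 7.2, 4.9]) = 7.2
S (sum of others) = 18.4 - 7.2 = 11.2
min_reach = max(0, 7.2 - 11.2) = max(0, -4) = 0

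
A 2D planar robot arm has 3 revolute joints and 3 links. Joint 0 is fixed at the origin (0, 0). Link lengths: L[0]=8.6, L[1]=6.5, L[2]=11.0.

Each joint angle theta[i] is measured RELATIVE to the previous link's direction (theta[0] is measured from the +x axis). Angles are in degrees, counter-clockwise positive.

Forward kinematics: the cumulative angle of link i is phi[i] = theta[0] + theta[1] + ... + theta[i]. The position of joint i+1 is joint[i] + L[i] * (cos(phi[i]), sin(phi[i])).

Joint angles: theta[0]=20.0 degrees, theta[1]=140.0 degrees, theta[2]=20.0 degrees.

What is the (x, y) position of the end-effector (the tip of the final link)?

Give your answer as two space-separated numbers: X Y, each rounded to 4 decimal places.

Answer: -9.0266 5.1645

Derivation:
joint[0] = (0.0000, 0.0000)  (base)
link 0: phi[0] = 20 = 20 deg
  cos(20 deg) = 0.9397, sin(20 deg) = 0.3420
  joint[1] = (0.0000, 0.0000) + 8.6 * (0.9397, 0.3420) = (0.0000 + 8.0814, 0.0000 + 2.9414) = (8.0814, 2.9414)
link 1: phi[1] = 20 + 140 = 160 deg
  cos(160 deg) = -0.9397, sin(160 deg) = 0.3420
  joint[2] = (8.0814, 2.9414) + 6.5 * (-0.9397, 0.3420) = (8.0814 + -6.1080, 2.9414 + 2.2231) = (1.9734, 5.1645)
link 2: phi[2] = 20 + 140 + 20 = 180 deg
  cos(180 deg) = -1.0000, sin(180 deg) = 0.0000
  joint[3] = (1.9734, 5.1645) + 11 * (-1.0000, 0.0000) = (1.9734 + -11.0000, 5.1645 + 0.0000) = (-9.0266, 5.1645)
End effector: (-9.0266, 5.1645)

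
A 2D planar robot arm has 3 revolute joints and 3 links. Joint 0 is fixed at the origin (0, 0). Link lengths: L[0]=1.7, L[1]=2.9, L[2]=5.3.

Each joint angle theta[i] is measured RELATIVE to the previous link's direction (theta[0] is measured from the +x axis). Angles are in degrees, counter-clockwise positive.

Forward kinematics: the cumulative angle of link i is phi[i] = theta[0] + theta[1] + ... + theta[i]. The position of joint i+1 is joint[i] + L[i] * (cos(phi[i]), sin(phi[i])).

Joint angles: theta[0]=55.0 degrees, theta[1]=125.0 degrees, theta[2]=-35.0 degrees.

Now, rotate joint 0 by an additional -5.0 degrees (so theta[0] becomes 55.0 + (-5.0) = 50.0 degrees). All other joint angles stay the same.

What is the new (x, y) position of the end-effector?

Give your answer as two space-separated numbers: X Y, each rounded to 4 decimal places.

Answer: -5.8563 4.9618

Derivation:
joint[0] = (0.0000, 0.0000)  (base)
link 0: phi[0] = 50 = 50 deg
  cos(50 deg) = 0.6428, sin(50 deg) = 0.7660
  joint[1] = (0.0000, 0.0000) + 1.7 * (0.6428, 0.7660) = (0.0000 + 1.0927, 0.0000 + 1.3023) = (1.0927, 1.3023)
link 1: phi[1] = 50 + 125 = 175 deg
  cos(175 deg) = -0.9962, sin(175 deg) = 0.0872
  joint[2] = (1.0927, 1.3023) + 2.9 * (-0.9962, 0.0872) = (1.0927 + -2.8890, 1.3023 + 0.2528) = (-1.7962, 1.5550)
link 2: phi[2] = 50 + 125 + -35 = 140 deg
  cos(140 deg) = -0.7660, sin(140 deg) = 0.6428
  joint[3] = (-1.7962, 1.5550) + 5.3 * (-0.7660, 0.6428) = (-1.7962 + -4.0600, 1.5550 + 3.4068) = (-5.8563, 4.9618)
End effector: (-5.8563, 4.9618)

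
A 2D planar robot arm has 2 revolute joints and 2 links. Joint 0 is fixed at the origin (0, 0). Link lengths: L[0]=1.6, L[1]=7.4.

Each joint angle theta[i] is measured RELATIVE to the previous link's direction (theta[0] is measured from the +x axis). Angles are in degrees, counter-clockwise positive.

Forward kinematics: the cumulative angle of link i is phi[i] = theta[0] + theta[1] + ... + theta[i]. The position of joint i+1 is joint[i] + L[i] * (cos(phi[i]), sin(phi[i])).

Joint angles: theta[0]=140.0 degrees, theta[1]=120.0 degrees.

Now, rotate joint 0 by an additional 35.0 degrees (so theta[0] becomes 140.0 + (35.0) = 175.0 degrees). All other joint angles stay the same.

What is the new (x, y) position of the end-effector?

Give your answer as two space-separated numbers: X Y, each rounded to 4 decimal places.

Answer: 1.5335 -6.5672

Derivation:
joint[0] = (0.0000, 0.0000)  (base)
link 0: phi[0] = 175 = 175 deg
  cos(175 deg) = -0.9962, sin(175 deg) = 0.0872
  joint[1] = (0.0000, 0.0000) + 1.6 * (-0.9962, 0.0872) = (0.0000 + -1.5939, 0.0000 + 0.1394) = (-1.5939, 0.1394)
link 1: phi[1] = 175 + 120 = 295 deg
  cos(295 deg) = 0.4226, sin(295 deg) = -0.9063
  joint[2] = (-1.5939, 0.1394) + 7.4 * (0.4226, -0.9063) = (-1.5939 + 3.1274, 0.1394 + -6.7067) = (1.5335, -6.5672)
End effector: (1.5335, -6.5672)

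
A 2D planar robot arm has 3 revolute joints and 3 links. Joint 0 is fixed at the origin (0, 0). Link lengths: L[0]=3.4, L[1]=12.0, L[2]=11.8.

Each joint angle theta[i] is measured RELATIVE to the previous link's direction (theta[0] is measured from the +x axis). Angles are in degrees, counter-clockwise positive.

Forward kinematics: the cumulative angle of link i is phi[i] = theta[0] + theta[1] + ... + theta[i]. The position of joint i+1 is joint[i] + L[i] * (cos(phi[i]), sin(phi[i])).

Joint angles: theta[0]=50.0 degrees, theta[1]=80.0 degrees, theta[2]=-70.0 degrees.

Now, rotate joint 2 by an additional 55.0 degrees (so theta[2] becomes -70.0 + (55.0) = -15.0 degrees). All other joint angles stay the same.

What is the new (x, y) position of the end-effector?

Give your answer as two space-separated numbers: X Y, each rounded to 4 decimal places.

joint[0] = (0.0000, 0.0000)  (base)
link 0: phi[0] = 50 = 50 deg
  cos(50 deg) = 0.6428, sin(50 deg) = 0.7660
  joint[1] = (0.0000, 0.0000) + 3.4 * (0.6428, 0.7660) = (0.0000 + 2.1855, 0.0000 + 2.6046) = (2.1855, 2.6046)
link 1: phi[1] = 50 + 80 = 130 deg
  cos(130 deg) = -0.6428, sin(130 deg) = 0.7660
  joint[2] = (2.1855, 2.6046) + 12 * (-0.6428, 0.7660) = (2.1855 + -7.7135, 2.6046 + 9.1925) = (-5.5280, 11.7971)
link 2: phi[2] = 50 + 80 + -15 = 115 deg
  cos(115 deg) = -0.4226, sin(115 deg) = 0.9063
  joint[3] = (-5.5280, 11.7971) + 11.8 * (-0.4226, 0.9063) = (-5.5280 + -4.9869, 11.7971 + 10.6944) = (-10.5149, 22.4915)
End effector: (-10.5149, 22.4915)

Answer: -10.5149 22.4915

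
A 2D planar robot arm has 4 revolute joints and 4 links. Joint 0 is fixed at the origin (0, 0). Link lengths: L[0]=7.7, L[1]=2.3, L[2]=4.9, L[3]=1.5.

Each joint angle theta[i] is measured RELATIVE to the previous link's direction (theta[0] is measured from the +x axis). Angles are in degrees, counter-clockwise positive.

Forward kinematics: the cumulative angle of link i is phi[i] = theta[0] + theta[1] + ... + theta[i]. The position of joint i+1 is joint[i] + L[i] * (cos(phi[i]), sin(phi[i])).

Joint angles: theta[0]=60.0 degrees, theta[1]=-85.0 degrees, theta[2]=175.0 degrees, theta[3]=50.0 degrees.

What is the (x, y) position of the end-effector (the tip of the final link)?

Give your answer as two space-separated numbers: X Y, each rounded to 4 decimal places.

joint[0] = (0.0000, 0.0000)  (base)
link 0: phi[0] = 60 = 60 deg
  cos(60 deg) = 0.5000, sin(60 deg) = 0.8660
  joint[1] = (0.0000, 0.0000) + 7.7 * (0.5000, 0.8660) = (0.0000 + 3.8500, 0.0000 + 6.6684) = (3.8500, 6.6684)
link 1: phi[1] = 60 + -85 = -25 deg
  cos(-25 deg) = 0.9063, sin(-25 deg) = -0.4226
  joint[2] = (3.8500, 6.6684) + 2.3 * (0.9063, -0.4226) = (3.8500 + 2.0845, 6.6684 + -0.9720) = (5.9345, 5.6964)
link 2: phi[2] = 60 + -85 + 175 = 150 deg
  cos(150 deg) = -0.8660, sin(150 deg) = 0.5000
  joint[3] = (5.9345, 5.6964) + 4.9 * (-0.8660, 0.5000) = (5.9345 + -4.2435, 5.6964 + 2.4500) = (1.6910, 8.1464)
link 3: phi[3] = 60 + -85 + 175 + 50 = 200 deg
  cos(200 deg) = -0.9397, sin(200 deg) = -0.3420
  joint[4] = (1.6910, 8.1464) + 1.5 * (-0.9397, -0.3420) = (1.6910 + -1.4095, 8.1464 + -0.5130) = (0.2814, 7.6333)
End effector: (0.2814, 7.6333)

Answer: 0.2814 7.6333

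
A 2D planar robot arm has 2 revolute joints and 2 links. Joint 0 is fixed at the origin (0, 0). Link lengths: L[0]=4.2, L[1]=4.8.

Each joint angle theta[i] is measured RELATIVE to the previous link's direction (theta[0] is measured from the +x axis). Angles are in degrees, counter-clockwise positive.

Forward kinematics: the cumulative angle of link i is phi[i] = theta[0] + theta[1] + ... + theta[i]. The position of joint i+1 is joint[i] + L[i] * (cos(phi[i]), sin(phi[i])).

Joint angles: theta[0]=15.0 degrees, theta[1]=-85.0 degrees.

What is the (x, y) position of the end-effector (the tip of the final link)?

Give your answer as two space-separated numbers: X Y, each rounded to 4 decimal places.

Answer: 5.6986 -3.4235

Derivation:
joint[0] = (0.0000, 0.0000)  (base)
link 0: phi[0] = 15 = 15 deg
  cos(15 deg) = 0.9659, sin(15 deg) = 0.2588
  joint[1] = (0.0000, 0.0000) + 4.2 * (0.9659, 0.2588) = (0.0000 + 4.0569, 0.0000 + 1.0870) = (4.0569, 1.0870)
link 1: phi[1] = 15 + -85 = -70 deg
  cos(-70 deg) = 0.3420, sin(-70 deg) = -0.9397
  joint[2] = (4.0569, 1.0870) + 4.8 * (0.3420, -0.9397) = (4.0569 + 1.6417, 1.0870 + -4.5105) = (5.6986, -3.4235)
End effector: (5.6986, -3.4235)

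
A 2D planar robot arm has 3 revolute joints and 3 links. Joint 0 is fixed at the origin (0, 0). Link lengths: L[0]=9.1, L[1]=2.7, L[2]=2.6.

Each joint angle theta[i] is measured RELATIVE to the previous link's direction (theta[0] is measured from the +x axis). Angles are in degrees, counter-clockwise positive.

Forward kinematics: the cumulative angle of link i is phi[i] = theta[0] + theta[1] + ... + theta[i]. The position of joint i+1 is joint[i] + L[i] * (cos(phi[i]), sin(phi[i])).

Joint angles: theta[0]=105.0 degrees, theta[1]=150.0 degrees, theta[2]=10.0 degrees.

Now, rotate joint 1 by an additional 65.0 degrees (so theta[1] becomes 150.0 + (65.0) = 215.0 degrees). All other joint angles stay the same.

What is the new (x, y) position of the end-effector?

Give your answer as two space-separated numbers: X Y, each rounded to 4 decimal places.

joint[0] = (0.0000, 0.0000)  (base)
link 0: phi[0] = 105 = 105 deg
  cos(105 deg) = -0.2588, sin(105 deg) = 0.9659
  joint[1] = (0.0000, 0.0000) + 9.1 * (-0.2588, 0.9659) = (0.0000 + -2.3553, 0.0000 + 8.7899) = (-2.3553, 8.7899)
link 1: phi[1] = 105 + 215 = 320 deg
  cos(320 deg) = 0.7660, sin(320 deg) = -0.6428
  joint[2] = (-2.3553, 8.7899) + 2.7 * (0.7660, -0.6428) = (-2.3553 + 2.0683, 8.7899 + -1.7355) = (-0.2869, 7.0544)
link 2: phi[2] = 105 + 215 + 10 = 330 deg
  cos(330 deg) = 0.8660, sin(330 deg) = -0.5000
  joint[3] = (-0.2869, 7.0544) + 2.6 * (0.8660, -0.5000) = (-0.2869 + 2.2517, 7.0544 + -1.3000) = (1.9647, 5.7544)
End effector: (1.9647, 5.7544)

Answer: 1.9647 5.7544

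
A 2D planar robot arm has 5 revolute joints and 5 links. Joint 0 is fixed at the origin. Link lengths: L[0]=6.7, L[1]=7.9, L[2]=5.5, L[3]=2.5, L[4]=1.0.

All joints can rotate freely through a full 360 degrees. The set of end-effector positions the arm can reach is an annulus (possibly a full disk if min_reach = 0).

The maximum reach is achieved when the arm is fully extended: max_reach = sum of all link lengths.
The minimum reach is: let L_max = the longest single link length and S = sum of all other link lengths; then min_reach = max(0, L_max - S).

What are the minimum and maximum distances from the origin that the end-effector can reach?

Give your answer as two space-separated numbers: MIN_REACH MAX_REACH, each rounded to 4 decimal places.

Answer: 0.0000 23.6000

Derivation:
Link lengths: [6.7, 7.9, 5.5, 2.5, 1.0]
max_reach = 6.7 + 7.9 + 5.5 + 2.5 + 1 = 23.6
L_max = max([6.7, 7.9, 5.5, 2.5, 1.0]) = 7.9
S (sum of others) = 23.6 - 7.9 = 15.7
min_reach = max(0, 7.9 - 15.7) = max(0, -7.8) = 0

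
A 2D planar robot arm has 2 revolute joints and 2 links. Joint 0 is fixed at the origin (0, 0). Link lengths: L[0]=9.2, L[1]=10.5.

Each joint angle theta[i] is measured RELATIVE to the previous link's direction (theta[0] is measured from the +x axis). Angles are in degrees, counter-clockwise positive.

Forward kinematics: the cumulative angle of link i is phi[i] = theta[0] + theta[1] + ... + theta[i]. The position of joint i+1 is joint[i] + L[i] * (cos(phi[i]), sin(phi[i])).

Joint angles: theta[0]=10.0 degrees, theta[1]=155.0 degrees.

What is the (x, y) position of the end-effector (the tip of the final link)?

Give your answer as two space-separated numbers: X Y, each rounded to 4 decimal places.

joint[0] = (0.0000, 0.0000)  (base)
link 0: phi[0] = 10 = 10 deg
  cos(10 deg) = 0.9848, sin(10 deg) = 0.1736
  joint[1] = (0.0000, 0.0000) + 9.2 * (0.9848, 0.1736) = (0.0000 + 9.0602, 0.0000 + 1.5976) = (9.0602, 1.5976)
link 1: phi[1] = 10 + 155 = 165 deg
  cos(165 deg) = -0.9659, sin(165 deg) = 0.2588
  joint[2] = (9.0602, 1.5976) + 10.5 * (-0.9659, 0.2588) = (9.0602 + -10.1422, 1.5976 + 2.7176) = (-1.0820, 4.3152)
End effector: (-1.0820, 4.3152)

Answer: -1.0820 4.3152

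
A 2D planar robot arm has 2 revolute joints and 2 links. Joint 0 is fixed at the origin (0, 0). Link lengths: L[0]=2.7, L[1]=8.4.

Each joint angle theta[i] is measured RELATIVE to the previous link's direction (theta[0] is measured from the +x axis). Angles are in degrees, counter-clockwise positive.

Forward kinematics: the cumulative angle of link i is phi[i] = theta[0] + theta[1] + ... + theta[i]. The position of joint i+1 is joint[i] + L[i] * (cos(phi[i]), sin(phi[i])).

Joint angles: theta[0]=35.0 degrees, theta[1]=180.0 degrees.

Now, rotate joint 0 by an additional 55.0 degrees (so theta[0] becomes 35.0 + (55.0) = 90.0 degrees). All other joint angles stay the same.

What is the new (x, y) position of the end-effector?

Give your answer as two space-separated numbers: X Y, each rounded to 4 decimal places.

joint[0] = (0.0000, 0.0000)  (base)
link 0: phi[0] = 90 = 90 deg
  cos(90 deg) = 0.0000, sin(90 deg) = 1.0000
  joint[1] = (0.0000, 0.0000) + 2.7 * (0.0000, 1.0000) = (0.0000 + 0.0000, 0.0000 + 2.7000) = (0.0000, 2.7000)
link 1: phi[1] = 90 + 180 = 270 deg
  cos(270 deg) = -0.0000, sin(270 deg) = -1.0000
  joint[2] = (0.0000, 2.7000) + 8.4 * (-0.0000, -1.0000) = (0.0000 + -0.0000, 2.7000 + -8.4000) = (-0.0000, -5.7000)
End effector: (-0.0000, -5.7000)

Answer: -0.0000 -5.7000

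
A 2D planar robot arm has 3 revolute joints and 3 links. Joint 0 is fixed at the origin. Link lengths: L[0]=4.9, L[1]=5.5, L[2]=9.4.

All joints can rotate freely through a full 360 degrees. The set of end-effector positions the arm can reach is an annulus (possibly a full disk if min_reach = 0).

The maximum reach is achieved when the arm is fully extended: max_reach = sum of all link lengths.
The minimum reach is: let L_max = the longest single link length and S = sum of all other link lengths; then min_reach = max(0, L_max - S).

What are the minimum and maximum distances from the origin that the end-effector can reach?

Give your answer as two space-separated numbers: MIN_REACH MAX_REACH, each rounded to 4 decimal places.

Answer: 0.0000 19.8000

Derivation:
Link lengths: [4.9, 5.5, 9.4]
max_reach = 4.9 + 5.5 + 9.4 = 19.8
L_max = max([4.9, 5.5, 9.4]) = 9.4
S (sum of others) = 19.8 - 9.4 = 10.4
min_reach = max(0, 9.4 - 10.4) = max(0, -1) = 0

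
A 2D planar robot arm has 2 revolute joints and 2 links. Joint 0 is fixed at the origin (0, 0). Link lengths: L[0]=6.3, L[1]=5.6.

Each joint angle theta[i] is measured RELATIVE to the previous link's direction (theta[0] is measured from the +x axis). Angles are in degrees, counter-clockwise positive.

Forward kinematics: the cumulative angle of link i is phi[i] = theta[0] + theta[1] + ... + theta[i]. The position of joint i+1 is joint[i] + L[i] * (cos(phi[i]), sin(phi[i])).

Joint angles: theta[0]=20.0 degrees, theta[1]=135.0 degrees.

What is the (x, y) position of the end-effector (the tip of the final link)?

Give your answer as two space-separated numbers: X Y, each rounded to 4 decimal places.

joint[0] = (0.0000, 0.0000)  (base)
link 0: phi[0] = 20 = 20 deg
  cos(20 deg) = 0.9397, sin(20 deg) = 0.3420
  joint[1] = (0.0000, 0.0000) + 6.3 * (0.9397, 0.3420) = (0.0000 + 5.9201, 0.0000 + 2.1547) = (5.9201, 2.1547)
link 1: phi[1] = 20 + 135 = 155 deg
  cos(155 deg) = -0.9063, sin(155 deg) = 0.4226
  joint[2] = (5.9201, 2.1547) + 5.6 * (-0.9063, 0.4226) = (5.9201 + -5.0753, 2.1547 + 2.3667) = (0.8447, 4.5214)
End effector: (0.8447, 4.5214)

Answer: 0.8447 4.5214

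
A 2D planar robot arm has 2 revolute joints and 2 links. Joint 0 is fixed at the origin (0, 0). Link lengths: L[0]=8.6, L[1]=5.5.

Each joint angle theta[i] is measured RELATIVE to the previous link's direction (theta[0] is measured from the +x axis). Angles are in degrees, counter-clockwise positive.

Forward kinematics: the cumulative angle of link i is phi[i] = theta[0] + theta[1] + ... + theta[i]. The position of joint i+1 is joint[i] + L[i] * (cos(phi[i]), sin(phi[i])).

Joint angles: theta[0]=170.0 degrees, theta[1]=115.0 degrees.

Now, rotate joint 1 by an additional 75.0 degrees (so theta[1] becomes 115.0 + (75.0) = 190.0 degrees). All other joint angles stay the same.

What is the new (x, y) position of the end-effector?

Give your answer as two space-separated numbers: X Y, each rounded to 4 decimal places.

Answer: -2.9693 1.4934

Derivation:
joint[0] = (0.0000, 0.0000)  (base)
link 0: phi[0] = 170 = 170 deg
  cos(170 deg) = -0.9848, sin(170 deg) = 0.1736
  joint[1] = (0.0000, 0.0000) + 8.6 * (-0.9848, 0.1736) = (0.0000 + -8.4693, 0.0000 + 1.4934) = (-8.4693, 1.4934)
link 1: phi[1] = 170 + 190 = 360 deg
  cos(360 deg) = 1.0000, sin(360 deg) = -0.0000
  joint[2] = (-8.4693, 1.4934) + 5.5 * (1.0000, -0.0000) = (-8.4693 + 5.5000, 1.4934 + -0.0000) = (-2.9693, 1.4934)
End effector: (-2.9693, 1.4934)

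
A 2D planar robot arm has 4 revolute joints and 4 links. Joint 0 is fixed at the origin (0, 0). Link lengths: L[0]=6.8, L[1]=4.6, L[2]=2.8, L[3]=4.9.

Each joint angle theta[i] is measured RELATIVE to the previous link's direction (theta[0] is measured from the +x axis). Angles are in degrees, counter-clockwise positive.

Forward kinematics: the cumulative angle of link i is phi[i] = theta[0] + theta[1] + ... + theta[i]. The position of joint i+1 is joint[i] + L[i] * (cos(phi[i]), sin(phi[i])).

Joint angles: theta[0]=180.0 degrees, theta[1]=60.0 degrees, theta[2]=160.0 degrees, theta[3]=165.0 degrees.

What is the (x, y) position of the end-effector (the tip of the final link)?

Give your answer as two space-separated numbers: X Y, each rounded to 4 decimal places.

Answer: -11.3960 -4.2547

Derivation:
joint[0] = (0.0000, 0.0000)  (base)
link 0: phi[0] = 180 = 180 deg
  cos(180 deg) = -1.0000, sin(180 deg) = 0.0000
  joint[1] = (0.0000, 0.0000) + 6.8 * (-1.0000, 0.0000) = (0.0000 + -6.8000, 0.0000 + 0.0000) = (-6.8000, 0.0000)
link 1: phi[1] = 180 + 60 = 240 deg
  cos(240 deg) = -0.5000, sin(240 deg) = -0.8660
  joint[2] = (-6.8000, 0.0000) + 4.6 * (-0.5000, -0.8660) = (-6.8000 + -2.3000, 0.0000 + -3.9837) = (-9.1000, -3.9837)
link 2: phi[2] = 180 + 60 + 160 = 400 deg
  cos(400 deg) = 0.7660, sin(400 deg) = 0.6428
  joint[3] = (-9.1000, -3.9837) + 2.8 * (0.7660, 0.6428) = (-9.1000 + 2.1449, -3.9837 + 1.7998) = (-6.9551, -2.1839)
link 3: phi[3] = 180 + 60 + 160 + 165 = 565 deg
  cos(565 deg) = -0.9063, sin(565 deg) = -0.4226
  joint[4] = (-6.9551, -2.1839) + 4.9 * (-0.9063, -0.4226) = (-6.9551 + -4.4409, -2.1839 + -2.0708) = (-11.3960, -4.2547)
End effector: (-11.3960, -4.2547)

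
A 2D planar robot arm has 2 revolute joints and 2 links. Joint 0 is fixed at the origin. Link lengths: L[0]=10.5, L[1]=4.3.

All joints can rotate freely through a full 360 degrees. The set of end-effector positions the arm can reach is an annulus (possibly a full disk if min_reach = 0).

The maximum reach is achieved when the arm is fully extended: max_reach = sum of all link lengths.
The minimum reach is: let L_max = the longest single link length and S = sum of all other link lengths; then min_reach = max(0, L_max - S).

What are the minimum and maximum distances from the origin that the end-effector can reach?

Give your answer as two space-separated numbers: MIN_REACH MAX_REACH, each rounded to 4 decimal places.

Link lengths: [10.5, 4.3]
max_reach = 10.5 + 4.3 = 14.8
L_max = max([10.5, 4.3]) = 10.5
S (sum of others) = 14.8 - 10.5 = 4.3
min_reach = max(0, 10.5 - 4.3) = max(0, 6.2) = 6.2

Answer: 6.2000 14.8000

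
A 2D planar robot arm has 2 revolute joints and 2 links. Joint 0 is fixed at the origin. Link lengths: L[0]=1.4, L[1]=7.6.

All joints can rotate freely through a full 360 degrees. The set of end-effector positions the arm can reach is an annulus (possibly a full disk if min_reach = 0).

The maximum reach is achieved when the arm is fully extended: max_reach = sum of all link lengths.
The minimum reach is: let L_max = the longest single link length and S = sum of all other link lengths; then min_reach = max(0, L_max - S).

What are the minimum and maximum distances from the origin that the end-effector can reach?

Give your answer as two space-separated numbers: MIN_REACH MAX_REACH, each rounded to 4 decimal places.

Answer: 6.2000 9.0000

Derivation:
Link lengths: [1.4, 7.6]
max_reach = 1.4 + 7.6 = 9
L_max = max([1.4, 7.6]) = 7.6
S (sum of others) = 9 - 7.6 = 1.4
min_reach = max(0, 7.6 - 1.4) = max(0, 6.2) = 6.2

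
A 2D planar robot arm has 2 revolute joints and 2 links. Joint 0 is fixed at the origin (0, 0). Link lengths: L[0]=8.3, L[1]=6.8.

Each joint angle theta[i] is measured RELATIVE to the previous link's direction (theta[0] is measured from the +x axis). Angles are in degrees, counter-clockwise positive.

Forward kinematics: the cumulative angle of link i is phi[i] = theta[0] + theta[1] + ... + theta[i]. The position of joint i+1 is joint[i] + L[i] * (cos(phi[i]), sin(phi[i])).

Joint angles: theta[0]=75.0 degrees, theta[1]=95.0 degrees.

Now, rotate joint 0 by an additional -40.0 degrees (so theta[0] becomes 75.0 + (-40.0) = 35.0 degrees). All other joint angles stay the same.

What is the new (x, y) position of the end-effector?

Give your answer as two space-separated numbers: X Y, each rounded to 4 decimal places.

Answer: 2.4280 9.9698

Derivation:
joint[0] = (0.0000, 0.0000)  (base)
link 0: phi[0] = 35 = 35 deg
  cos(35 deg) = 0.8192, sin(35 deg) = 0.5736
  joint[1] = (0.0000, 0.0000) + 8.3 * (0.8192, 0.5736) = (0.0000 + 6.7990, 0.0000 + 4.7607) = (6.7990, 4.7607)
link 1: phi[1] = 35 + 95 = 130 deg
  cos(130 deg) = -0.6428, sin(130 deg) = 0.7660
  joint[2] = (6.7990, 4.7607) + 6.8 * (-0.6428, 0.7660) = (6.7990 + -4.3710, 4.7607 + 5.2091) = (2.4280, 9.9698)
End effector: (2.4280, 9.9698)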